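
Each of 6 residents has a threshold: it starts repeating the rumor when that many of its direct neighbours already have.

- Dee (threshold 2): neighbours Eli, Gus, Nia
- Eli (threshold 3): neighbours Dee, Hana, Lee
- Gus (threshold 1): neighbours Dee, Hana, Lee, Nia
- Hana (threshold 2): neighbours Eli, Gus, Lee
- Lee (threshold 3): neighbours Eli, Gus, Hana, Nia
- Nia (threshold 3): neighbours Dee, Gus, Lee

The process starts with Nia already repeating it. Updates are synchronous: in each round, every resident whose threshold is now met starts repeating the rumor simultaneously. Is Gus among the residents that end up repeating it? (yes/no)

yes

Round 1 — Nia starts repeating the rumor (initial).
Round 2 — checking thresholds:
  Dee: 1 of 3 neighbours < 2, holds.
  Gus: 1 of 4 neighbours ≥ 1, starts repeating the rumor.
  Lee: 1 of 4 neighbours < 3, holds.
Round 3 — checking thresholds:
  Dee: 2 of 3 neighbours ≥ 2, starts repeating the rumor.
  Hana: 1 of 3 neighbours < 2, holds.
  Lee: 2 of 4 neighbours < 3, holds.
Round 4 — no new spreads; cascade stops.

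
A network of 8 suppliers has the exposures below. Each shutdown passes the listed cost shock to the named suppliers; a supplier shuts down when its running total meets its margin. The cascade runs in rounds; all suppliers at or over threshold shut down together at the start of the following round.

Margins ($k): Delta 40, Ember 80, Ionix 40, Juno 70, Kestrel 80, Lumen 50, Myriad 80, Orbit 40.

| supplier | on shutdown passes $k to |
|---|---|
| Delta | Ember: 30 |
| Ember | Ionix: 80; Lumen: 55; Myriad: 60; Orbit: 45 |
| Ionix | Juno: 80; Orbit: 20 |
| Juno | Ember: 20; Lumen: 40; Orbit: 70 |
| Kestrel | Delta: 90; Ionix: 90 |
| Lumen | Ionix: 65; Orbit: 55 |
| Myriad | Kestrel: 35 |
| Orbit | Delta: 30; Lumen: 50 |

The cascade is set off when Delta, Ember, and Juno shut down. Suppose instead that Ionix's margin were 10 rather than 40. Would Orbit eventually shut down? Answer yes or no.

yes

With Ionix's margin at 10:
Round 1 — Delta, Ember, Juno shut down (initial).
  Ionix: +80 → 80 ≥ 10
  Lumen: +55+40 → 95 ≥ 50
  Myriad: +60 → 60 < 80
  Orbit: +45+70 → 115 ≥ 40
Round 2 — Ionix, Lumen, Orbit shut down.
No further shutdowns.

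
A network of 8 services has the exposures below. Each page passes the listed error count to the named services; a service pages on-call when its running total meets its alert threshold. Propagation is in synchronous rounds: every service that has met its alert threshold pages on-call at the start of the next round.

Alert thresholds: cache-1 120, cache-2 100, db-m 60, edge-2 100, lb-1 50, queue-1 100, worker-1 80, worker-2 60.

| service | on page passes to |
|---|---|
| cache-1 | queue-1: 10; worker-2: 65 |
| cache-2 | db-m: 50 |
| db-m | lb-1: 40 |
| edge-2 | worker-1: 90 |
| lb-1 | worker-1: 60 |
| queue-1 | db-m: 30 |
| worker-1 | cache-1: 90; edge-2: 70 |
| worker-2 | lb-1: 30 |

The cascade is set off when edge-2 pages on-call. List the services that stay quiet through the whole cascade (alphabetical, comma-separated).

cache-1, cache-2, db-m, lb-1, queue-1, worker-2

Round 1 — edge-2 pages on-call (initial).
  worker-1: +90 → 90 ≥ 80
Round 2 — worker-1 pages on-call.
  cache-1: +90 → 90 < 120
No further pages.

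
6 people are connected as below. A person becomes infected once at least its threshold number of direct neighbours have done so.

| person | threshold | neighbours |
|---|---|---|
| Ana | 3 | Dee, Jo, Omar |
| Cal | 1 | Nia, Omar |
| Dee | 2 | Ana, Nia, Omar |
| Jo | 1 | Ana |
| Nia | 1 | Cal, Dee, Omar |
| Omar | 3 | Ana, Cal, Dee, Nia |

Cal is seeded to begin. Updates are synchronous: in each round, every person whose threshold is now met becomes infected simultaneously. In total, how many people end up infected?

Round 1 — Cal becomes infected (initial).
Round 2 — checking thresholds:
  Nia: 1 of 3 neighbours ≥ 1, becomes infected.
  Omar: 1 of 4 neighbours < 3, below threshold.
Round 3 — no new infections; cascade stops.

2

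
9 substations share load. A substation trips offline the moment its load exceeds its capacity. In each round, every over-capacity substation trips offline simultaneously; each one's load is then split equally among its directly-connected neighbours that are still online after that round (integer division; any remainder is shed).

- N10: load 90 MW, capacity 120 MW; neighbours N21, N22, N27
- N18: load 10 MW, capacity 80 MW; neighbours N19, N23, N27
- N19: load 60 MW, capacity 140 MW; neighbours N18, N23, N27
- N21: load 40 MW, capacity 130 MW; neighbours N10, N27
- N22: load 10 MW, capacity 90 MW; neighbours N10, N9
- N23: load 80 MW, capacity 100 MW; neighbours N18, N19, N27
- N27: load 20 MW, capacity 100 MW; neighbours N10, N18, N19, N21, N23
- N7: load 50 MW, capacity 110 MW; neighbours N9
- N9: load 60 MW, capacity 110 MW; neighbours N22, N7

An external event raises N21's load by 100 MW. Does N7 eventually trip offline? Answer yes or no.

no

Round 1 — N21 at 140 > 130. N21 trips offline.
  N21 sheds 140 MW to N10, N27: 70 each.
    N10: 90+70 = 160 > 120
    N27: 20+70 = 90 ≤ 100
Round 2 — N10 trips offline.
  N10 sheds 160 MW to N22, N27: 80 each.
    N22: 10+80 = 90 ≤ 90
    N27: 90+80 = 170 > 100
Round 3 — N27 trips offline.
  N27 sheds 170 MW to N18, N19, N23: 56 each (2 lost).
    N18: 10+56 = 66 ≤ 80
    N19: 60+56 = 116 ≤ 140
    N23: 80+56 = 136 > 100
Round 4 — N23 trips offline.
  N23 sheds 136 MW to N18, N19: 68 each.
    N18: 66+68 = 134 > 80
    N19: 116+68 = 184 > 140
Round 5 — N18, N19 trip offline.
  N18 sheds 134 MW: no online neighbours, lost.
  N19 sheds 184 MW: no online neighbours, lost.
No further trips.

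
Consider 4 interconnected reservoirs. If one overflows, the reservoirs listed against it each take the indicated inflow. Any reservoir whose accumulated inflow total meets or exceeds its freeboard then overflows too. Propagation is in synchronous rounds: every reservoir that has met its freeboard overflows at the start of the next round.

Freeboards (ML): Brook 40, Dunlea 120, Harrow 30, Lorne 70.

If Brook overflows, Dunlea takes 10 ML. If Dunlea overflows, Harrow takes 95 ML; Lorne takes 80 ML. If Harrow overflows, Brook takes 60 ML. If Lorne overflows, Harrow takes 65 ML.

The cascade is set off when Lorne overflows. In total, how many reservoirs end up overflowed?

Round 1 — Lorne overflows (initial).
  Harrow: +65 → 65 ≥ 30
Round 2 — Harrow overflows.
  Brook: +60 → 60 ≥ 40
Round 3 — Brook overflows.
  Dunlea: +10 → 10 < 120
No further overflows.

3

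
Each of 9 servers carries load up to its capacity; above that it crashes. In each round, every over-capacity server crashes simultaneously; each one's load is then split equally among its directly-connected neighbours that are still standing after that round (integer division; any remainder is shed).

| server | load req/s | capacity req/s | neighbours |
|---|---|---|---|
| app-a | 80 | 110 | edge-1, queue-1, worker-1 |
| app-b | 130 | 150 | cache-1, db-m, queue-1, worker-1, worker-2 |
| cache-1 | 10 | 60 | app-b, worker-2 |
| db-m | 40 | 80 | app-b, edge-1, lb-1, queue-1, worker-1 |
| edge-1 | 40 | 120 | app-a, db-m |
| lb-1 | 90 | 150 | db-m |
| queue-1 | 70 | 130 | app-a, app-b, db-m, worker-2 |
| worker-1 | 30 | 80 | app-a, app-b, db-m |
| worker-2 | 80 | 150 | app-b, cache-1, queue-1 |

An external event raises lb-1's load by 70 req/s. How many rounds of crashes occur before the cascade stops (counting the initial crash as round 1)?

Round 1 — lb-1 at 160 > 150. lb-1 crashes.
  lb-1 sheds 160 req/s to db-m: 160 each.
    db-m: 40+160 = 200 > 80
Round 2 — db-m crashes.
  db-m sheds 200 req/s to app-b, edge-1, queue-1, worker-1: 50 each.
    app-b: 130+50 = 180 > 150
    edge-1: 40+50 = 90 ≤ 120
    queue-1: 70+50 = 120 ≤ 130
    worker-1: 30+50 = 80 ≤ 80
Round 3 — app-b crashes.
  app-b sheds 180 req/s to cache-1, queue-1, worker-1, worker-2: 45 each.
    cache-1: 10+45 = 55 ≤ 60
    queue-1: 120+45 = 165 > 130
    worker-1: 80+45 = 125 > 80
    worker-2: 80+45 = 125 ≤ 150
Round 4 — queue-1, worker-1 crash.
  queue-1 sheds 165 req/s to app-a, worker-2: 82 each (1 lost).
    app-a: 80+82 = 162 > 110
    worker-2: 125+82 = 207 > 150
  worker-1 sheds 125 req/s to app-a: 125 each.
    app-a: 162+125 = 287 > 110
Round 5 — app-a, worker-2 crash.
  app-a sheds 287 req/s to edge-1: 287 each.
    edge-1: 90+287 = 377 > 120
  worker-2 sheds 207 req/s to cache-1: 207 each.
    cache-1: 55+207 = 262 > 60
Round 6 — cache-1, edge-1 crash.
  cache-1 sheds 262 req/s: no online neighbours, lost.
  edge-1 sheds 377 req/s: no online neighbours, lost.
No further crashes.

6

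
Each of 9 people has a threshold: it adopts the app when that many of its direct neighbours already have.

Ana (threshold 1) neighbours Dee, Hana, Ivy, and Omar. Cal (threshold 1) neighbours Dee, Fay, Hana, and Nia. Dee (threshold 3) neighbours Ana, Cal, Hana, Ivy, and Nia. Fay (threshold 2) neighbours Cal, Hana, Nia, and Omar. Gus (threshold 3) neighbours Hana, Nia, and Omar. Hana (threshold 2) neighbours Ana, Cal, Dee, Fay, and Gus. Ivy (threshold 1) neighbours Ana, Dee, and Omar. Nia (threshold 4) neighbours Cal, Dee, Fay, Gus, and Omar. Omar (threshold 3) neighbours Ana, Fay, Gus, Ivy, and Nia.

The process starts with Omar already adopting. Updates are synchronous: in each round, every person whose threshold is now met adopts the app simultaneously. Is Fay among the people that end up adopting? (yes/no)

Round 1 — Omar adopts the app (initial).
Round 2 — checking thresholds:
  Ana: 1 of 4 neighbours ≥ 1, adopts the app.
  Fay: 1 of 4 neighbours < 2, below threshold.
  Gus: 1 of 3 neighbours < 3, below threshold.
  Ivy: 1 of 3 neighbours ≥ 1, adopts the app.
  Nia: 1 of 5 neighbours < 4, below threshold.
Round 3 — no new adoptions; cascade stops.

no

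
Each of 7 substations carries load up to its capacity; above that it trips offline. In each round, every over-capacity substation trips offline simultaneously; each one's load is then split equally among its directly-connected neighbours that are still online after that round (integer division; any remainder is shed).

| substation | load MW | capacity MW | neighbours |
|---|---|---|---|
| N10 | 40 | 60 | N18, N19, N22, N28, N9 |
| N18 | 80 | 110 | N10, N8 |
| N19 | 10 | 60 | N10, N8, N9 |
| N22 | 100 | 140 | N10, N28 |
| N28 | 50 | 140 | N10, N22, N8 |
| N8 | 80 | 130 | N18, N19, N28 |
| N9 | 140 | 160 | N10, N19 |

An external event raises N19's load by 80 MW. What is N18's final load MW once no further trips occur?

Round 1 — N19 at 90 > 60. N19 trips offline.
  N19 sheds 90 MW to N10, N8, N9: 30 each.
    N10: 40+30 = 70 > 60
    N8: 80+30 = 110 ≤ 130
    N9: 140+30 = 170 > 160
Round 2 — N10, N9 trip offline.
  N10 sheds 70 MW to N18, N22, N28: 23 each (1 lost).
    N18: 80+23 = 103 ≤ 110
    N22: 100+23 = 123 ≤ 140
    N28: 50+23 = 73 ≤ 140
  N9 sheds 170 MW: no online neighbours, lost.
No further trips.

103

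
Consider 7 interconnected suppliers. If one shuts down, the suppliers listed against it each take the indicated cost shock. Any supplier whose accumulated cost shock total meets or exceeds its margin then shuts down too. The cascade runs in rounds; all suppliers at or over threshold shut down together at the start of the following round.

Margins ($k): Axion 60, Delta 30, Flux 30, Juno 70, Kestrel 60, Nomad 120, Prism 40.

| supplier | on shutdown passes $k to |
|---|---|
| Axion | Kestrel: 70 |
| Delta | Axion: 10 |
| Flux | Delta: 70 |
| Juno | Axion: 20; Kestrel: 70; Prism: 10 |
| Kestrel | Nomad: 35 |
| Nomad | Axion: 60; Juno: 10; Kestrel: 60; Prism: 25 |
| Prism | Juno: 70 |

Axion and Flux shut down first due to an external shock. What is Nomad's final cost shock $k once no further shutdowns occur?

35

Round 1 — Axion, Flux shut down (initial).
  Delta: +70 → 70 ≥ 30
  Kestrel: +70 → 70 ≥ 60
Round 2 — Delta, Kestrel shut down.
  Nomad: +35 → 35 < 120
No further shutdowns.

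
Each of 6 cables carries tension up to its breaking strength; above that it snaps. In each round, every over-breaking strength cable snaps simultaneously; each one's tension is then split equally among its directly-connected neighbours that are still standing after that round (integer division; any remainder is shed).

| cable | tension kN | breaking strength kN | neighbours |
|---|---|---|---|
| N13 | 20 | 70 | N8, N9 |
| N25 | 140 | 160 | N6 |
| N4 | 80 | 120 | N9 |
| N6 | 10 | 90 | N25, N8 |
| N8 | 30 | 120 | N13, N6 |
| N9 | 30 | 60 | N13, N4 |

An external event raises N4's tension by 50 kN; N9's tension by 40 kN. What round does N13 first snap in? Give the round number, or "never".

2

Round 1 — N4 at 130 > 120; N9 at 70 > 60. N4, N9 snap.
  N4 sheds 130 kN: no online neighbours, lost.
  N9 sheds 70 kN to N13: 70 each.
    N13: 20+70 = 90 > 70
Round 2 — N13 snaps.
  N13 sheds 90 kN to N8: 90 each.
    N8: 30+90 = 120 ≤ 120
No further breaks.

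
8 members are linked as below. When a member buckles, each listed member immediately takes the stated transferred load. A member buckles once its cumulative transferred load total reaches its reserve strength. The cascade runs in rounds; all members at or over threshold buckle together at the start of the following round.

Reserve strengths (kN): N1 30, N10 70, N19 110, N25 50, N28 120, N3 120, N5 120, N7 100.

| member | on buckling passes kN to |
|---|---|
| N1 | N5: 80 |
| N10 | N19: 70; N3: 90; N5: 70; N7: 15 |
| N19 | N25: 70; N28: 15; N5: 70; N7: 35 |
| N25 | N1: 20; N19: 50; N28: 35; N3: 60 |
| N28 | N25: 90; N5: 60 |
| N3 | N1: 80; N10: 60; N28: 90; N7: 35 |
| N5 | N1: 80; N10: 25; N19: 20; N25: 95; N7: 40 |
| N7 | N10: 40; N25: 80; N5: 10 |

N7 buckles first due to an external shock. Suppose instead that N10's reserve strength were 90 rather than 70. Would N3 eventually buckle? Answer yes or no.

With N10's reserve strength at 90:
Round 1 — N7 buckles (initial).
  N10: +40 → 40 < 90
  N25: +80 → 80 ≥ 50
  N5: +10 → 10 < 120
Round 2 — N25 buckles.
  N1: +20 → 20 < 30
  N19: +50 → 50 < 110
  N28: +35 → 35 < 120
  N3: +60 → 60 < 120
No further bucklings.

no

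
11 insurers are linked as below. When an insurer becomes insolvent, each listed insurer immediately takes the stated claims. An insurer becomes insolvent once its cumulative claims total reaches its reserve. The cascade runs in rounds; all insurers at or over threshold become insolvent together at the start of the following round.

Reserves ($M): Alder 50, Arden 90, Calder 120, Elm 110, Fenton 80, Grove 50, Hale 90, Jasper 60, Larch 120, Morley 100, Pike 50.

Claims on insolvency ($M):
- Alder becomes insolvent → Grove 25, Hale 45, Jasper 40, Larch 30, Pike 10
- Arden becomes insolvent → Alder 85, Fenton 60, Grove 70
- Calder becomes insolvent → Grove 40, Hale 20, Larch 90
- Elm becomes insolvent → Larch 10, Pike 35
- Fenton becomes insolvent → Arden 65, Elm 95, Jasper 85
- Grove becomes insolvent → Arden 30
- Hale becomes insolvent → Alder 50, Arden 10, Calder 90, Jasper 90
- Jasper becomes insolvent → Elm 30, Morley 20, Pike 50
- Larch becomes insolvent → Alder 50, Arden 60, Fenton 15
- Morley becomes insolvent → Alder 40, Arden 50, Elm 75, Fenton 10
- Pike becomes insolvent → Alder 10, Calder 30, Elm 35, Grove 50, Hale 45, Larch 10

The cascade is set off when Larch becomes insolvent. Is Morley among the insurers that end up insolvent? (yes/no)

no

Round 1 — Larch becomes insolvent (initial).
  Alder: +50 → 50 ≥ 50
  Arden: +60 → 60 < 90
  Fenton: +15 → 15 < 80
Round 2 — Alder becomes insolvent.
  Grove: +25 → 25 < 50
  Hale: +45 → 45 < 90
  Jasper: +40 → 40 < 60
  Pike: +10 → 10 < 50
No further insolvencies.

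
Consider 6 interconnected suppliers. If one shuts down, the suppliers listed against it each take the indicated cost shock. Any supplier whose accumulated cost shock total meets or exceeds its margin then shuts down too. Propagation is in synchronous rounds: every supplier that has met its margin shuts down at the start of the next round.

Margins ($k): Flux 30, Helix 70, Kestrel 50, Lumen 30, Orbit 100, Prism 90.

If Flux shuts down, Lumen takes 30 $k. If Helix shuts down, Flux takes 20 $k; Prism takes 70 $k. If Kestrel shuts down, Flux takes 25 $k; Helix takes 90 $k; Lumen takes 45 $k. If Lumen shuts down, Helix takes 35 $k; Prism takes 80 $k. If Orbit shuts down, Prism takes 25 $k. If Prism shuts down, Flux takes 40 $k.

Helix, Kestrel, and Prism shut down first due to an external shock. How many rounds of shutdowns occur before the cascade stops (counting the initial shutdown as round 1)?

2

Round 1 — Helix, Kestrel, Prism shut down (initial).
  Flux: +20+25+40 → 85 ≥ 30
  Lumen: +45 → 45 ≥ 30
Round 2 — Flux, Lumen shut down.
No further shutdowns.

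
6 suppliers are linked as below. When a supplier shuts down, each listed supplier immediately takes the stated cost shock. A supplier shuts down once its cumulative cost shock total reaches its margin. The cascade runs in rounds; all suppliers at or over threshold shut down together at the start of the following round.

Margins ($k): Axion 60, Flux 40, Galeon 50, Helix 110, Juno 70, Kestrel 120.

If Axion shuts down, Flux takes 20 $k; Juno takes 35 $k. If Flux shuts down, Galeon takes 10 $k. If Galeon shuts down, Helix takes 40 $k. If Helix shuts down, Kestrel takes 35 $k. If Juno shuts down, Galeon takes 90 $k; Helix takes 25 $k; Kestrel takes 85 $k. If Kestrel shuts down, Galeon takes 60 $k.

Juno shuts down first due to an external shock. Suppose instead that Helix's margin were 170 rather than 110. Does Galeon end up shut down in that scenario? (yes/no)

yes

With Helix's margin at 170:
Round 1 — Juno shuts down (initial).
  Galeon: +90 → 90 ≥ 50
  Helix: +25 → 25 < 170
  Kestrel: +85 → 85 < 120
Round 2 — Galeon shuts down.
  Helix: +40 → 65 < 170
No further shutdowns.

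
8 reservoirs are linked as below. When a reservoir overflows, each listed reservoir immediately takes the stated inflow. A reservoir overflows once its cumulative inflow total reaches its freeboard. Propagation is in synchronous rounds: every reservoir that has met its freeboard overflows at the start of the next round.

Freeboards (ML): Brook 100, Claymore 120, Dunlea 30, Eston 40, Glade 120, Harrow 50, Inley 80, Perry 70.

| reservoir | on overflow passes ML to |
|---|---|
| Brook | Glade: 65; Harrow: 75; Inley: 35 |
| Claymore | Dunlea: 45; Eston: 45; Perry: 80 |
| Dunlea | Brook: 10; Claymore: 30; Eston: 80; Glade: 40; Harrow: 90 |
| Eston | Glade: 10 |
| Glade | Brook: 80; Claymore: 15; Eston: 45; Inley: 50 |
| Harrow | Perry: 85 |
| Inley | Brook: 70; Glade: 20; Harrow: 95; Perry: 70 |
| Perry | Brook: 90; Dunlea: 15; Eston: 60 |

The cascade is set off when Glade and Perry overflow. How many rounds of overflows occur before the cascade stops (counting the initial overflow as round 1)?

Round 1 — Glade, Perry overflow (initial).
  Brook: +80+90 → 170 ≥ 100
  Claymore: +15 → 15 < 120
  Dunlea: +15 → 15 < 30
  Eston: +45+60 → 105 ≥ 40
  Inley: +50 → 50 < 80
Round 2 — Brook, Eston overflow.
  Harrow: +75 → 75 ≥ 50
  Inley: +35 → 85 ≥ 80
Round 3 — Harrow, Inley overflow.
No further overflows.

3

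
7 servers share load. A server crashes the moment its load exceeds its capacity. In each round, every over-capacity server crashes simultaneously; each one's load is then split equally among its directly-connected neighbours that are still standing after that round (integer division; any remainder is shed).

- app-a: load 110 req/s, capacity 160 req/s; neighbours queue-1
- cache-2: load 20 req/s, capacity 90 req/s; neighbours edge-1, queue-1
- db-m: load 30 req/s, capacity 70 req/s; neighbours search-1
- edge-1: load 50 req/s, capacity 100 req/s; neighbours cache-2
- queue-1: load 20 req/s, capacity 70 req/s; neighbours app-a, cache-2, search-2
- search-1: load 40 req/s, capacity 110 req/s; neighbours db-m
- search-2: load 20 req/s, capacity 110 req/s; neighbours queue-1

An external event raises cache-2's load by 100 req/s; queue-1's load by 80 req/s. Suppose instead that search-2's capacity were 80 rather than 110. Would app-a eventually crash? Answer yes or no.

no

With search-2's capacity at 80:
Round 1 — cache-2 at 120 > 90; queue-1 at 100 > 70. cache-2, queue-1 crash.
  cache-2 sheds 120 req/s to edge-1: 120 each.
    edge-1: 50+120 = 170 > 100
  queue-1 sheds 100 req/s to app-a, search-2: 50 each.
    app-a: 110+50 = 160 ≤ 160
    search-2: 20+50 = 70 ≤ 80
Round 2 — edge-1 crashes.
  edge-1 sheds 170 req/s: no online neighbours, lost.
No further crashes.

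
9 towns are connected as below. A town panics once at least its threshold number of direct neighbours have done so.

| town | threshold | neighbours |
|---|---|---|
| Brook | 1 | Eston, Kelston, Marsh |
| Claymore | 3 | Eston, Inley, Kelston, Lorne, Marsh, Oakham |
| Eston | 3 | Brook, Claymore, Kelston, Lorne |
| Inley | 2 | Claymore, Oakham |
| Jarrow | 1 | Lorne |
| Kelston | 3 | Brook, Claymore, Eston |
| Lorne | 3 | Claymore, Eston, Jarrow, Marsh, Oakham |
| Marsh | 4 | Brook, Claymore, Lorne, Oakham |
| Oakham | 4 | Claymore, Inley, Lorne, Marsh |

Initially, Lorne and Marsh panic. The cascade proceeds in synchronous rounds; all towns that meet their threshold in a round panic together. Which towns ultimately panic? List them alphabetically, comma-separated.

Brook, Jarrow, Lorne, Marsh

Round 1 — Lorne, Marsh panic (initial).
Round 2 — checking thresholds:
  Brook: 1 of 3 neighbours ≥ 1, panics.
  Claymore: 2 of 6 neighbours < 3, holds.
  Eston: 1 of 4 neighbours < 3, holds.
  Jarrow: 1 of 1 neighbours ≥ 1, panics.
  Oakham: 2 of 4 neighbours < 4, holds.
Round 3 — no new panics; cascade stops.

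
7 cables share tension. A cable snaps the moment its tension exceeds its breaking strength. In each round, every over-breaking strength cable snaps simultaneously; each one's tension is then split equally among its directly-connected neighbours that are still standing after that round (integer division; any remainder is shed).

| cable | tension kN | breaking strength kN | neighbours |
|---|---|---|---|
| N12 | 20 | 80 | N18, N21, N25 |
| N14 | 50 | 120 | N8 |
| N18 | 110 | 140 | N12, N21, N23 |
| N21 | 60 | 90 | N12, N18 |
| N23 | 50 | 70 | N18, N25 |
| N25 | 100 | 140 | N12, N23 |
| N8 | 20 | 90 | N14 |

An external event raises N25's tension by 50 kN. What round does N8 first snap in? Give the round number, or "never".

Round 1 — N25 at 150 > 140. N25 snaps.
  N25 sheds 150 kN to N12, N23: 75 each.
    N12: 20+75 = 95 > 80
    N23: 50+75 = 125 > 70
Round 2 — N12, N23 snap.
  N12 sheds 95 kN to N18, N21: 47 each (1 lost).
    N18: 110+47 = 157 > 140
    N21: 60+47 = 107 > 90
  N23 sheds 125 kN to N18: 125 each.
    N18: 157+125 = 282 > 140
Round 3 — N18, N21 snap.
  N18 sheds 282 kN: no online neighbours, lost.
  N21 sheds 107 kN: no online neighbours, lost.
No further breaks.

never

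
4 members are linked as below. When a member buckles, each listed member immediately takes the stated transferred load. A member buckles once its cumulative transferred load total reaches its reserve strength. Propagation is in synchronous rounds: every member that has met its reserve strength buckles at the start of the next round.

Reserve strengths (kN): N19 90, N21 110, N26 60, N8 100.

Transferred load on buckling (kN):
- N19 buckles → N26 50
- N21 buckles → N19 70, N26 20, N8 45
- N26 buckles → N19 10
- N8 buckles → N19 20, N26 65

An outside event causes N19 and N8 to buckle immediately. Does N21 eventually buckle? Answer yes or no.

Round 1 — N19, N8 buckle (initial).
  N26: +50+65 → 115 ≥ 60
Round 2 — N26 buckles.
No further bucklings.

no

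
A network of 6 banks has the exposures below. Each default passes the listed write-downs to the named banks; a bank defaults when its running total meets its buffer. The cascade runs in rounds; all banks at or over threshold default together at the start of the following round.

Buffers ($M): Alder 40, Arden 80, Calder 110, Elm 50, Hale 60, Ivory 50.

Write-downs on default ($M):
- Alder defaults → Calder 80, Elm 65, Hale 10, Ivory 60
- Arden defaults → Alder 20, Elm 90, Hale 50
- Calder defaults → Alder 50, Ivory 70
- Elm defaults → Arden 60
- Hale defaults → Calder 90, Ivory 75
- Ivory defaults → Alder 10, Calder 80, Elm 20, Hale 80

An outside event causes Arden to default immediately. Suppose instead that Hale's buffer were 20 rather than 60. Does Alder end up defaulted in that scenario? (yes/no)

With Hale's buffer at 20:
Round 1 — Arden defaults (initial).
  Alder: +20 → 20 < 40
  Elm: +90 → 90 ≥ 50
  Hale: +50 → 50 ≥ 20
Round 2 — Elm, Hale default.
  Calder: +90 → 90 < 110
  Ivory: +75 → 75 ≥ 50
Round 3 — Ivory defaults.
  Alder: +10 → 30 < 40
  Calder: +80 → 170 ≥ 110
Round 4 — Calder defaults.
  Alder: +50 → 80 ≥ 40
Round 5 — Alder defaults.
No further defaults.

yes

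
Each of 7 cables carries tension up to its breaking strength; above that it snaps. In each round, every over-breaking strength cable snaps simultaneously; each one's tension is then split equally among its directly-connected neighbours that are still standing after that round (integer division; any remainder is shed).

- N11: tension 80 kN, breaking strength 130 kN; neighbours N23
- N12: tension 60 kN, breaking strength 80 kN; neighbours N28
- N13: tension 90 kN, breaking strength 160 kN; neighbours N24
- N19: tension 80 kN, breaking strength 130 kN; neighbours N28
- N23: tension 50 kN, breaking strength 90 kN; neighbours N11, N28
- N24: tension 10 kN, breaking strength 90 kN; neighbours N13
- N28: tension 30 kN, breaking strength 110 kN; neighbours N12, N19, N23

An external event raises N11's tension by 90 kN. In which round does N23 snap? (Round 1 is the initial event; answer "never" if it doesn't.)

2

Round 1 — N11 at 170 > 130. N11 snaps.
  N11 sheds 170 kN to N23: 170 each.
    N23: 50+170 = 220 > 90
Round 2 — N23 snaps.
  N23 sheds 220 kN to N28: 220 each.
    N28: 30+220 = 250 > 110
Round 3 — N28 snaps.
  N28 sheds 250 kN to N12, N19: 125 each.
    N12: 60+125 = 185 > 80
    N19: 80+125 = 205 > 130
Round 4 — N12, N19 snap.
  N12 sheds 185 kN: no online neighbours, lost.
  N19 sheds 205 kN: no online neighbours, lost.
No further breaks.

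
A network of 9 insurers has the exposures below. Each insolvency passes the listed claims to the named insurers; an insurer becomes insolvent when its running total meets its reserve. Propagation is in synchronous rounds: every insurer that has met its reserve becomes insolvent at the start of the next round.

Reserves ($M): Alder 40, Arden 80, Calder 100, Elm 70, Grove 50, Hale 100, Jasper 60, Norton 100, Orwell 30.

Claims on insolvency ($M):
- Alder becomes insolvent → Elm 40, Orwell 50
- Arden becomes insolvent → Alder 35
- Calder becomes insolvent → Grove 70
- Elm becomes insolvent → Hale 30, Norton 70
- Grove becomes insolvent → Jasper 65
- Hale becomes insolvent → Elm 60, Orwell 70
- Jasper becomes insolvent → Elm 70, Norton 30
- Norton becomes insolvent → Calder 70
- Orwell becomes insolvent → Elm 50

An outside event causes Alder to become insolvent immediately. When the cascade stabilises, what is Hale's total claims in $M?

Round 1 — Alder becomes insolvent (initial).
  Elm: +40 → 40 < 70
  Orwell: +50 → 50 ≥ 30
Round 2 — Orwell becomes insolvent.
  Elm: +50 → 90 ≥ 70
Round 3 — Elm becomes insolvent.
  Hale: +30 → 30 < 100
  Norton: +70 → 70 < 100
No further insolvencies.

30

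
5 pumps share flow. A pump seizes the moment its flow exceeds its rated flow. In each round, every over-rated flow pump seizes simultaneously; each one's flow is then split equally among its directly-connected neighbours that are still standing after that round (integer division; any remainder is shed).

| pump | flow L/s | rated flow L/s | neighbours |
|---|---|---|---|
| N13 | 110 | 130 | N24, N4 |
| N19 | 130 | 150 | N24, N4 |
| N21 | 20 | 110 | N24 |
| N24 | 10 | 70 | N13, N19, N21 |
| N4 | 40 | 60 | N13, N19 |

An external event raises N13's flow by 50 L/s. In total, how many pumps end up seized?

4

Round 1 — N13 at 160 > 130. N13 seizes.
  N13 sheds 160 L/s to N24, N4: 80 each.
    N24: 10+80 = 90 > 70
    N4: 40+80 = 120 > 60
Round 2 — N24, N4 seize.
  N24 sheds 90 L/s to N19, N21: 45 each.
    N19: 130+45 = 175 > 150
    N21: 20+45 = 65 ≤ 110
  N4 sheds 120 L/s to N19: 120 each.
    N19: 175+120 = 295 > 150
Round 3 — N19 seizes.
  N19 sheds 295 L/s: no online neighbours, lost.
No further seizures.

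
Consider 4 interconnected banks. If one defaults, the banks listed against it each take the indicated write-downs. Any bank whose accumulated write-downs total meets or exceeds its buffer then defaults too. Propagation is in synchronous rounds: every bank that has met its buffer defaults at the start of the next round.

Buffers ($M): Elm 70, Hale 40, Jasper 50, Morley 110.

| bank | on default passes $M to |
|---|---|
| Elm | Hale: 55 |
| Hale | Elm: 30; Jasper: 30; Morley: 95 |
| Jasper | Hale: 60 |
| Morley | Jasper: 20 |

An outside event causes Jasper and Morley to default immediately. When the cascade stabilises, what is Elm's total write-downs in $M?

Round 1 — Jasper, Morley default (initial).
  Hale: +60 → 60 ≥ 40
Round 2 — Hale defaults.
  Elm: +30 → 30 < 70
No further defaults.

30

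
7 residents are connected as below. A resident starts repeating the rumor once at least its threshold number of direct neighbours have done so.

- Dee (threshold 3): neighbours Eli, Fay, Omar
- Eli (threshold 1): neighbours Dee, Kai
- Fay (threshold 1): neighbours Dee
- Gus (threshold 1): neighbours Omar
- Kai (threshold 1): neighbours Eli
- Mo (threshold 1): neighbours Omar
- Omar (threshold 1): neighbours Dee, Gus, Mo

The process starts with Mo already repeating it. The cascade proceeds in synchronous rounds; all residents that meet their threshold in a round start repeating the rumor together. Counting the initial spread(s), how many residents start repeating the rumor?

Round 1 — Mo starts repeating the rumor (initial).
Round 2 — checking thresholds:
  Omar: 1 of 3 neighbours ≥ 1, starts repeating the rumor.
Round 3 — checking thresholds:
  Dee: 1 of 3 neighbours < 3, below threshold.
  Gus: 1 of 1 neighbours ≥ 1, starts repeating the rumor.
Round 4 — no new spreads; cascade stops.

3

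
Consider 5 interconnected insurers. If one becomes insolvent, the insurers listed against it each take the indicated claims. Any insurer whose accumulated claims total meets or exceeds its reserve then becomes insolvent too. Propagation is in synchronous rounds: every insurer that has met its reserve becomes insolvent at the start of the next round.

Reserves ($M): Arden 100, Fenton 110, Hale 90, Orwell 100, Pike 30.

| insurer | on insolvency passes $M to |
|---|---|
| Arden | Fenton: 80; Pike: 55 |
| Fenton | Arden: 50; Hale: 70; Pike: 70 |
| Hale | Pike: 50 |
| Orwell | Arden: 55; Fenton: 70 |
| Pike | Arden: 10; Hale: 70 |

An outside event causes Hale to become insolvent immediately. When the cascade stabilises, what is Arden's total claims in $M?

Round 1 — Hale becomes insolvent (initial).
  Pike: +50 → 50 ≥ 30
Round 2 — Pike becomes insolvent.
  Arden: +10 → 10 < 100
No further insolvencies.

10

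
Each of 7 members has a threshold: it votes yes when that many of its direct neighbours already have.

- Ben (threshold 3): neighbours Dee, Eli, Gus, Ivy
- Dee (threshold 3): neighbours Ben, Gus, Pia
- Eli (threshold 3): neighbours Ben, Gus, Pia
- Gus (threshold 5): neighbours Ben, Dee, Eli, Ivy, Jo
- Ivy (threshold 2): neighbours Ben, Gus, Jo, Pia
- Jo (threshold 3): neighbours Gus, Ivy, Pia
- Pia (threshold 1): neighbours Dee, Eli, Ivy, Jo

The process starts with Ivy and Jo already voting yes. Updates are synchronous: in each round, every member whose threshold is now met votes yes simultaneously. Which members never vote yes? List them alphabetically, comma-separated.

Ben, Dee, Eli, Gus

Round 1 — Ivy, Jo vote yes (initial).
Round 2 — checking thresholds:
  Ben: 1 of 4 neighbours < 3, not yet.
  Gus: 2 of 5 neighbours < 5, not yet.
  Pia: 2 of 4 neighbours ≥ 1, votes yes.
Round 3 — no new yes votes; cascade stops.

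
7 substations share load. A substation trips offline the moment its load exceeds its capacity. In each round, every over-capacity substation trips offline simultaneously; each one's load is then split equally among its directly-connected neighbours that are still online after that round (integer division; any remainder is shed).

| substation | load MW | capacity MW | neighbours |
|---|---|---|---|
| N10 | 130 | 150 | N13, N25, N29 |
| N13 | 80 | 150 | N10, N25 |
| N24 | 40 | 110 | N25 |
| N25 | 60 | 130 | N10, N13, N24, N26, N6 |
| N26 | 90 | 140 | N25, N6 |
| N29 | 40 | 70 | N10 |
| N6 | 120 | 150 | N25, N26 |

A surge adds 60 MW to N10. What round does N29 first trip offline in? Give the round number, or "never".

2

Round 1 — N10 at 190 > 150. N10 trips offline.
  N10 sheds 190 MW to N13, N25, N29: 63 each (1 lost).
    N13: 80+63 = 143 ≤ 150
    N25: 60+63 = 123 ≤ 130
    N29: 40+63 = 103 > 70
Round 2 — N29 trips offline.
  N29 sheds 103 MW: no online neighbours, lost.
No further trips.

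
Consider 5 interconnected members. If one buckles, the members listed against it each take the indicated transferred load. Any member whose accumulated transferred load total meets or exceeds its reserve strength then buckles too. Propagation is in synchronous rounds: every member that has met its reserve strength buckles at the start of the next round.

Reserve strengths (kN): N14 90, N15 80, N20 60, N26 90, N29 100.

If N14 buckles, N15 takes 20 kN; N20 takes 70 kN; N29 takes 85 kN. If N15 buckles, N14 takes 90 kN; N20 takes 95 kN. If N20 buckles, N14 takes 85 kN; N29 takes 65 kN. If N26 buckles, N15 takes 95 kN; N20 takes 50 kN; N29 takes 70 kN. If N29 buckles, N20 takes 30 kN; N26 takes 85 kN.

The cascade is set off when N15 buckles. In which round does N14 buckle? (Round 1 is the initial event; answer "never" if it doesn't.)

Round 1 — N15 buckles (initial).
  N14: +90 → 90 ≥ 90
  N20: +95 → 95 ≥ 60
Round 2 — N14, N20 buckle.
  N29: +85+65 → 150 ≥ 100
Round 3 — N29 buckles.
  N26: +85 → 85 < 90
No further bucklings.

2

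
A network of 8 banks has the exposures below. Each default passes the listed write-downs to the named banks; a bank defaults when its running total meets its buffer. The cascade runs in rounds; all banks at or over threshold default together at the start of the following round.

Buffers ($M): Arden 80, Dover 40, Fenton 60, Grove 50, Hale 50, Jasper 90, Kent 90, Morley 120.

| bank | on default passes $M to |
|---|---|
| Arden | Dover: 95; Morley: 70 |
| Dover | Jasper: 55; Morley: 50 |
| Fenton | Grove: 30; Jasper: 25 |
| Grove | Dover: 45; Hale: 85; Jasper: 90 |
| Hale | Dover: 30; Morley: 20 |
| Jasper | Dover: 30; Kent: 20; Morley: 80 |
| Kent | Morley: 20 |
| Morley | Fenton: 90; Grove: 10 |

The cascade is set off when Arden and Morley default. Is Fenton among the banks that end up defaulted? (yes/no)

yes

Round 1 — Arden, Morley default (initial).
  Dover: +95 → 95 ≥ 40
  Fenton: +90 → 90 ≥ 60
  Grove: +10 → 10 < 50
Round 2 — Dover, Fenton default.
  Grove: +30 → 40 < 50
  Jasper: +55+25 → 80 < 90
No further defaults.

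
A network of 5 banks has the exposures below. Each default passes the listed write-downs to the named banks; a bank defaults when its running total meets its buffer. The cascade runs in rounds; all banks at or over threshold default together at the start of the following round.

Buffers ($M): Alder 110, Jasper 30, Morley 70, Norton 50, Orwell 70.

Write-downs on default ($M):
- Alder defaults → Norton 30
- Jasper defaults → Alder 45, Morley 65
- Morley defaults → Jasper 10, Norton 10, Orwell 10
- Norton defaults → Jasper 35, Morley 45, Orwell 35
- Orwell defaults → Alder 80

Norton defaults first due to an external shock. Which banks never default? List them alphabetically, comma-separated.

Alder, Orwell

Round 1 — Norton defaults (initial).
  Jasper: +35 → 35 ≥ 30
  Morley: +45 → 45 < 70
  Orwell: +35 → 35 < 70
Round 2 — Jasper defaults.
  Alder: +45 → 45 < 110
  Morley: +65 → 110 ≥ 70
Round 3 — Morley defaults.
  Orwell: +10 → 45 < 70
No further defaults.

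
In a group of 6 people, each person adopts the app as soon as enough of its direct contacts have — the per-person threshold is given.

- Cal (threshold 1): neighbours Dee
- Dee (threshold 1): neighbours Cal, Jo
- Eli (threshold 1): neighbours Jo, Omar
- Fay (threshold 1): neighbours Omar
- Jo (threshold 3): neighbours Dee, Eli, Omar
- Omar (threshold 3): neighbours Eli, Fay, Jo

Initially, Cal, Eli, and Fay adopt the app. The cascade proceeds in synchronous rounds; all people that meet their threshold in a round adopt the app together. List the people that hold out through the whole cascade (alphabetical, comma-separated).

Jo, Omar

Round 1 — Cal, Eli, Fay adopt the app (initial).
Round 2 — checking thresholds:
  Dee: 1 of 2 neighbours ≥ 1, adopts the app.
  Jo: 1 of 3 neighbours < 3, below threshold.
  Omar: 2 of 3 neighbours < 3, below threshold.
Round 3 — no new adoptions; cascade stops.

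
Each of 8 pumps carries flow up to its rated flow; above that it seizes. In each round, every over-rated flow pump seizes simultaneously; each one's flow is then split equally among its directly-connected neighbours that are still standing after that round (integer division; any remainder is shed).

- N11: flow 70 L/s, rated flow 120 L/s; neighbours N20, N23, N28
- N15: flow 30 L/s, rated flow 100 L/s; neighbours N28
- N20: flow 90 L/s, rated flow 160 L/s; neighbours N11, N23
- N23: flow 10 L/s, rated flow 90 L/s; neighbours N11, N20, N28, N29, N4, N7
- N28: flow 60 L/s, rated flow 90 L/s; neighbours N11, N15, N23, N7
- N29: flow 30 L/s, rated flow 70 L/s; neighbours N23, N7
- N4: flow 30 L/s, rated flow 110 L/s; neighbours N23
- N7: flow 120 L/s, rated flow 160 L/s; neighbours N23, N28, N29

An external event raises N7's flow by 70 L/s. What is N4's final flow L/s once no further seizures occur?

99

Round 1 — N7 at 190 > 160. N7 seizes.
  N7 sheds 190 L/s to N23, N28, N29: 63 each (1 lost).
    N23: 10+63 = 73 ≤ 90
    N28: 60+63 = 123 > 90
    N29: 30+63 = 93 > 70
Round 2 — N28, N29 seize.
  N28 sheds 123 L/s to N11, N15, N23: 41 each.
    N11: 70+41 = 111 ≤ 120
    N15: 30+41 = 71 ≤ 100
    N23: 73+41 = 114 > 90
  N29 sheds 93 L/s to N23: 93 each.
    N23: 114+93 = 207 > 90
Round 3 — N23 seizes.
  N23 sheds 207 L/s to N11, N20, N4: 69 each.
    N11: 111+69 = 180 > 120
    N20: 90+69 = 159 ≤ 160
    N4: 30+69 = 99 ≤ 110
Round 4 — N11 seizes.
  N11 sheds 180 L/s to N20: 180 each.
    N20: 159+180 = 339 > 160
Round 5 — N20 seizes.
  N20 sheds 339 L/s: no online neighbours, lost.
No further seizures.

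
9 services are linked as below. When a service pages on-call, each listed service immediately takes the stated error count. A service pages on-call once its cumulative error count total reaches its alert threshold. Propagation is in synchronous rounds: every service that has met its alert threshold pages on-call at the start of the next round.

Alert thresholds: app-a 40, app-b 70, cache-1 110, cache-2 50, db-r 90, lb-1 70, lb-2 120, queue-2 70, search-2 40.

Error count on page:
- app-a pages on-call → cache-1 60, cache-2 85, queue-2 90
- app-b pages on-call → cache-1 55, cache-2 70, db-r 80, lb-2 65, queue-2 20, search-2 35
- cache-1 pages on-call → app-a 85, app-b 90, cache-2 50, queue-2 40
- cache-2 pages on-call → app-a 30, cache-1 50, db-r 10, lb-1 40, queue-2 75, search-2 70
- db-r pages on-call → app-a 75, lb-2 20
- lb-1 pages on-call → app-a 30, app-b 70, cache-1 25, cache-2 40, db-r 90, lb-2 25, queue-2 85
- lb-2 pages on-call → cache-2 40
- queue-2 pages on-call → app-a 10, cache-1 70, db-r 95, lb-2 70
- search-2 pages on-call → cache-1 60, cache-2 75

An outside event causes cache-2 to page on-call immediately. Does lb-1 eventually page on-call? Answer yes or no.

Round 1 — cache-2 pages on-call (initial).
  app-a: +30 → 30 < 40
  cache-1: +50 → 50 < 110
  db-r: +10 → 10 < 90
  lb-1: +40 → 40 < 70
  queue-2: +75 → 75 ≥ 70
  search-2: +70 → 70 ≥ 40
Round 2 — queue-2, search-2 page on-call.
  app-a: +10 → 40 ≥ 40
  cache-1: +70+60 → 180 ≥ 110
  db-r: +95 → 105 ≥ 90
  lb-2: +70 → 70 < 120
Round 3 — app-a, cache-1, db-r page on-call.
  app-b: +90 → 90 ≥ 70
  lb-2: +20 → 90 < 120
Round 4 — app-b pages on-call.
  lb-2: +65 → 155 ≥ 120
Round 5 — lb-2 pages on-call.
No further pages.

no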